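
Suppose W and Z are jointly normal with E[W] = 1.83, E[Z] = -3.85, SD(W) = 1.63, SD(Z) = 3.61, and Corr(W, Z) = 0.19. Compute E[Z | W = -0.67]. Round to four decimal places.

The regression of Z on W has slope ρ·σ_Z/σ_W and passes through (μ_W, μ_Z).
E[Z | W=-0.67] = -3.85 + (0.19)·(3.61/1.63)·(-0.67 − (1.83)) = -3.85 + (0.4208)·(-2.5) = -4.9020.

-4.9020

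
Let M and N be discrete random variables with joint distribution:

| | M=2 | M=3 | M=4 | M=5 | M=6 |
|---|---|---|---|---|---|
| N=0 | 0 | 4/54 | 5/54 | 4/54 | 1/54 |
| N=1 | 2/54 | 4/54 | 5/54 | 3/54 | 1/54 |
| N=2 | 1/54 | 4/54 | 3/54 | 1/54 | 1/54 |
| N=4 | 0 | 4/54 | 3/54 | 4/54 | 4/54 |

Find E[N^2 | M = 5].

P(M = 5) = 2/9.
Σ N^2·P over the event = 0·(4/54) + 1·(3/54) + 4·(1/54) + 16·(4/54) = 71/54.
E[N^2 | M = 5] = (71/54) / (2/9) = 71/12.

71/12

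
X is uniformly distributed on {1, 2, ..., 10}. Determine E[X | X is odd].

Given X is odd, X is equally likely to be any of {1, 3, 5, 7, 9}.
E[X | X is odd] = (1 + 3 + 5 + 7 + 9) / 5 = 5.

5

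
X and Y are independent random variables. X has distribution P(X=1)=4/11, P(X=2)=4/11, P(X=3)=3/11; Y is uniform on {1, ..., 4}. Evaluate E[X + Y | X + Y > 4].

P(X + Y > 4) = 21/44.
Summing (X+Y)·P(x,y) over outcomes with X + Y > 4 gives 59/22.
E[X + Y | X + Y > 4] = (59/22) / (21/44) = 118/21.

118/21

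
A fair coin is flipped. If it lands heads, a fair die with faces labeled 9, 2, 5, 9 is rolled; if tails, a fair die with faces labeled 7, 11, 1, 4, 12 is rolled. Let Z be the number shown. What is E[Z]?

E[Z | heads] = (9+2+5+9)/4 = 25/4.
E[Z | tails] = (7+11+1+4+12)/5 = 7.
By the law of total expectation,
E[Z] = (1/2)·(25/4) + (1/2)·(7) = 53/8.

53/8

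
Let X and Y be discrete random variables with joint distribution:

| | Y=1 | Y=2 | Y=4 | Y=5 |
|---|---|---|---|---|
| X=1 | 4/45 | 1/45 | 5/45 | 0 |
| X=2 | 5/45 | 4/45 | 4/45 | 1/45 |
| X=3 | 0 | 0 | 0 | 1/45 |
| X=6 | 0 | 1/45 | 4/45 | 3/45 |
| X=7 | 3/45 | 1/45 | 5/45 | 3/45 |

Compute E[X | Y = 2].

22/7

P(Y = 2) = 7/45.
Σ X·P over the event = 1·(1/45) + 2·(4/45) + 6·(1/45) + 7·(1/45) = 22/45.
E[X | Y = 2] = (22/45) / (7/45) = 22/7.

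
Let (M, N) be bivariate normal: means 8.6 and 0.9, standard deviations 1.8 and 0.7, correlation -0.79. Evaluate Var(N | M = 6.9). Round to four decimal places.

0.1842

Var(N | M=x) = (1 − ρ²)·σ_N².
Var(N | M=6.9) = (0.7)²·(1 − (-0.79)²) = 0.49·0.3759 = 0.1842.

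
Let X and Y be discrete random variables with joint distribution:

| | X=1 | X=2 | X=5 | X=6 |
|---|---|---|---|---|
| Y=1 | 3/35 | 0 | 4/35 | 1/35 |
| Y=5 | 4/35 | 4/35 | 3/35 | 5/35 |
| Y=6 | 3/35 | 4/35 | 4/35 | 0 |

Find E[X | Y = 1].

29/8

P(Y = 1) = 8/35.
Σ X·P over the event = 1·(3/35) + 5·(4/35) + 6·(1/35) = 29/35.
E[X | Y = 1] = (29/35) / (8/35) = 29/8.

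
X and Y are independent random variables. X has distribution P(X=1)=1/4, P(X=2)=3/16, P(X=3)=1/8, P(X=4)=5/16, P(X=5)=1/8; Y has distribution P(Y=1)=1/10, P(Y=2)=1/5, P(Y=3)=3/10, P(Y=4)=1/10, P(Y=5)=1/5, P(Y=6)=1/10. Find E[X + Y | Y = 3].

47/8

P(Y = 3) = 3/10.
Summing (X+Y)·P(x,y) over outcomes with Y = 3 gives 141/80.
E[X + Y | Y = 3] = (141/80) / (3/10) = 47/8.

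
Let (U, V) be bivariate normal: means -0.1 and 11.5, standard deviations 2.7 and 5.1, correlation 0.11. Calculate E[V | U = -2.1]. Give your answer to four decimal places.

E[V | U=x] = μ_V + ρ(σ_V/σ_U)(x − μ_U) for jointly normal variables.
E[V | U=-2.1] = 11.5 + (0.11)·(5.1/2.7)·(-2.1 − (-0.1)) = 11.5 + (0.20778)·(-2) = 11.0844.

11.0844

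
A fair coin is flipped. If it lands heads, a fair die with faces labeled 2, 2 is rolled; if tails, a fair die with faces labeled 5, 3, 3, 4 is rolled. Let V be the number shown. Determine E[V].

23/8

E[V | heads] = (2+2)/2 = 2.
E[V | tails] = (5+3+3+4)/4 = 15/4.
By the law of total expectation,
E[V] = (1/2)·(2) + (1/2)·(15/4) = 23/8.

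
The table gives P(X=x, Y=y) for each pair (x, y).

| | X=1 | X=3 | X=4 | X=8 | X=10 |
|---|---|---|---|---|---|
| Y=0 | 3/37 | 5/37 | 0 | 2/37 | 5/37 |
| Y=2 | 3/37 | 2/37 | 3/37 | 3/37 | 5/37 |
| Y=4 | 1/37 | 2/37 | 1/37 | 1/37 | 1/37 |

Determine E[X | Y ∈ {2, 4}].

P(Y ∈ {2, 4}) = 22/37.
Summing X·P(X=x,Y=y) over the conditioning event gives 124/37.
E[X | Y ∈ {2, 4}] = (124/37) / (22/37) = 62/11.

62/11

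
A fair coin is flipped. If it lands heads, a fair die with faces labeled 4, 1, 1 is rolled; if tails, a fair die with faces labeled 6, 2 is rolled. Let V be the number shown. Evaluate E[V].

E[V | heads] = (4+1+1)/3 = 2.
E[V | tails] = (6+2)/2 = 4.
By the law of total expectation,
E[V] = (1/2)·(2) + (1/2)·(4) = 3.

3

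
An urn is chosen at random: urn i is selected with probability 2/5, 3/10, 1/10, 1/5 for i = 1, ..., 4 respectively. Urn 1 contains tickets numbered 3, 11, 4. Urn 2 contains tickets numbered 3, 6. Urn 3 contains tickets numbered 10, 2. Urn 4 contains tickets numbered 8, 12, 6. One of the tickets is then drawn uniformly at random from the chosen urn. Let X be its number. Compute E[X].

E[X | urn 1] = (3+11+4)/3 = 6.
E[X | urn 2] = (3+6)/2 = 9/2.
E[X | urn 3] = (10+2)/2 = 6.
E[X | urn 4] = (8+12+6)/3 = 26/3.
By the law of total expectation,
E[X] = (2/5)·(6) + (3/10)·(9/2) + (1/10)·(6) + (1/5)·(26/3) = 73/12.

73/12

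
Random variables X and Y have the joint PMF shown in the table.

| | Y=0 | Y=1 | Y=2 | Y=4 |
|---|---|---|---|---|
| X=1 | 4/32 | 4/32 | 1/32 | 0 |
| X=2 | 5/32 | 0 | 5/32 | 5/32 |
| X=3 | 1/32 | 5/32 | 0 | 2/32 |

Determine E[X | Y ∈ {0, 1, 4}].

2

P(Y ∈ {0, 1, 4}) = 13/16.
Summing X·P(X=x,Y=y) over the conditioning event gives 13/8.
E[X | Y ∈ {0, 1, 4}] = (13/8) / (13/16) = 2.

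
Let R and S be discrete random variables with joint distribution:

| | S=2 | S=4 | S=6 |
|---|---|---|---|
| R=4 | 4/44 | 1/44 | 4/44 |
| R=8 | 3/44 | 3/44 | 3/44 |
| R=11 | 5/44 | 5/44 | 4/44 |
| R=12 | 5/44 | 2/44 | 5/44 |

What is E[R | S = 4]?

P(S = 4) = 1/4.
Σ R·P over the event = 4·(1/44) + 8·(3/44) + 11·(5/44) + 12·(2/44) = 107/44.
E[R | S = 4] = (107/44) / (1/4) = 107/11.

107/11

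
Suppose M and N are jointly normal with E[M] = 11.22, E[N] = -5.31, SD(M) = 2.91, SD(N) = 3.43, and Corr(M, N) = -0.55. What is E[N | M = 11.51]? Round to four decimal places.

-5.4980

The regression of N on M has slope ρ·σ_N/σ_M and passes through (μ_M, μ_N).
E[N | M=11.51] = -5.31 + (-0.55)·(3.43/2.91)·(11.51 − (11.22)) = -5.31 + (-0.64828)·(0.29) = -5.4980.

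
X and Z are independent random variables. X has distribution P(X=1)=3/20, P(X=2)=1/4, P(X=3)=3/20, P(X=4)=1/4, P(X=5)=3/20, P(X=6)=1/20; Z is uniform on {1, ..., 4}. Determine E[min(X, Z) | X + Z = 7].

31/12

P(X + Z = 7) = 3/20.
Summing min(X,Z)·P(x,y) over outcomes with X + Z = 7 gives 31/80.
E[min(X, Z) | X + Z = 7] = (31/80) / (3/20) = 31/12.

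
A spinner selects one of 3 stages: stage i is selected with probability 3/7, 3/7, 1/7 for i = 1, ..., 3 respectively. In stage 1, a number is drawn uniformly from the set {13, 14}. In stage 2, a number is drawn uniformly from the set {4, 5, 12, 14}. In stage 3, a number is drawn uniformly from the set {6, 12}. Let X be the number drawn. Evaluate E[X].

E[X | stage 1] = (13+14)/2 = 27/2.
E[X | stage 2] = (4+5+12+14)/4 = 35/4.
E[X | stage 3] = (6+12)/2 = 9.
By the law of total expectation,
E[X] = (3/7)·(27/2) + (3/7)·(35/4) + (1/7)·(9) = 303/28.

303/28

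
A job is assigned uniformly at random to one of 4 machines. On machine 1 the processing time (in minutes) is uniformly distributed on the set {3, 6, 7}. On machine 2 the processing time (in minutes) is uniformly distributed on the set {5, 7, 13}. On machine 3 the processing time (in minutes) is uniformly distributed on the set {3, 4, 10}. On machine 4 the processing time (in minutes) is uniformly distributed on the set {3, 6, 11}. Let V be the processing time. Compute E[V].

E[V | machine 1] = (3+6+7)/3 = 16/3.
E[V | machine 2] = (5+7+13)/3 = 25/3.
E[V | machine 3] = (3+4+10)/3 = 17/3.
E[V | machine 4] = (3+6+11)/3 = 20/3.
E[V] = (1/4)·(16/3) + (1/4)·(25/3) + (1/4)·(17/3) + (1/4)·(20/3) = 13/2.

13/2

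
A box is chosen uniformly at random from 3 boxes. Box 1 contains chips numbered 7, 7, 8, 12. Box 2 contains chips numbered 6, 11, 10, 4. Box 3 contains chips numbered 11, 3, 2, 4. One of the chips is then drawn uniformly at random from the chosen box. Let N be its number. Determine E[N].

E[N | box 1] = (7+7+8+12)/4 = 17/2.
E[N | box 2] = (6+11+10+4)/4 = 31/4.
E[N | box 3] = (11+3+2+4)/4 = 5.
E[N] = (1/3)·(17/2) + (1/3)·(31/4) + (1/3)·(5) = 85/12.

85/12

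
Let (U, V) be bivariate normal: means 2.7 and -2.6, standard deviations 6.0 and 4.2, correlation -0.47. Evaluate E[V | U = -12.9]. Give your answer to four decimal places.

For a bivariate normal, E[V | U=x] = μ_V + ρ·(σ_V/σ_U)·(x − μ_U).
E[V | U=-12.9] = -2.6 + (-0.47)·(4.2/6.0)·(-12.9 − (2.7)) = -2.6 + (-0.329)·(-15.6) = 2.5324.

2.5324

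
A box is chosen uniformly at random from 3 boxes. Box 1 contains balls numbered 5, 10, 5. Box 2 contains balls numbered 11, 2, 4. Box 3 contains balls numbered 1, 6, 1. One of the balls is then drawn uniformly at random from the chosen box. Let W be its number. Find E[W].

E[W | box 1] = (5+10+5)/3 = 20/3.
E[W | box 2] = (11+2+4)/3 = 17/3.
E[W | box 3] = (1+6+1)/3 = 8/3.
By the law of total expectation,
E[W] = (1/3)·(20/3) + (1/3)·(17/3) + (1/3)·(8/3) = 5.

5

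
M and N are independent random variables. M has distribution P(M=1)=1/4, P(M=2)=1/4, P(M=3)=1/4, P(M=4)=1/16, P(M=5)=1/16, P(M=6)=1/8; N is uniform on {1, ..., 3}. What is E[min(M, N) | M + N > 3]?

P(M + N > 3) = 3/4.
Summing min(M,N)·P(x,y) over outcomes with M + N > 3 gives 17/12.
E[min(M, N) | M + N > 3] = (17/12) / (3/4) = 17/9.

17/9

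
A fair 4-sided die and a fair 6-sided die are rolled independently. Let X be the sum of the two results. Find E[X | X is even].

P(X is even) = 1/2.
Σ over the event: 2·1/24 + 4·1/8 + 6·1/6 + 8·1/8 + 10·1/24 = 3.
E[X | X is even] = (3) / (1/2) = 6.

6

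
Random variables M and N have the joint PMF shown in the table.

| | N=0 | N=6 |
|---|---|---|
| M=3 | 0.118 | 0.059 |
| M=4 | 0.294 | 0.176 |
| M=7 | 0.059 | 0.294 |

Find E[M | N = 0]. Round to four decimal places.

P(N = 0) = 0.471.
Σ M·P over the event = 3·(0.118) + 4·(0.294) + 7·(0.059) = 1.943.
E[M | N = 0] = (1.943) / (0.471) = 4.1253.

4.1253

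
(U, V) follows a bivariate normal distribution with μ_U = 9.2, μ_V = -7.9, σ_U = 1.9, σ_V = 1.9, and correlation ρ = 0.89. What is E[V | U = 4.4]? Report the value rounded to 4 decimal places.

For a bivariate normal, E[V | U=x] = μ_V + ρ·(σ_V/σ_U)·(x − μ_U).
E[V | U=4.4] = -7.9 + (0.89)·(1.9/1.9)·(4.4 − (9.2)) = -7.9 + (0.89)·(-4.8) = -12.1720.

-12.1720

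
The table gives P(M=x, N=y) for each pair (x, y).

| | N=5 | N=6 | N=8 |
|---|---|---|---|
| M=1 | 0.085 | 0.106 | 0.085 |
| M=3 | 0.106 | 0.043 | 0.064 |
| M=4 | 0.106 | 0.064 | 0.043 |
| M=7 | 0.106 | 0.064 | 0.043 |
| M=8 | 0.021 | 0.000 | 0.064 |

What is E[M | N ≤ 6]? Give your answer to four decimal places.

3.8174

P(N ≤ 6) = 0.701.
Summing M·P(M=x,N=y) over the conditioning event gives 2.676.
E[M | N ≤ 6] = (2.676) / (0.701) = 3.8174.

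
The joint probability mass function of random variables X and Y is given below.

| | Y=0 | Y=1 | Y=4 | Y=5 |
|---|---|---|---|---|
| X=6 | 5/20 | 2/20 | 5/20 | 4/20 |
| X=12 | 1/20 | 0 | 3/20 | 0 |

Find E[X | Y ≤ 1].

27/4

P(Y ≤ 1) = 2/5.
Σ X·P over the event = 6·(5/20) + 6·(2/20) + 12·(1/20) = 27/10.
E[X | Y ≤ 1] = (27/10) / (2/5) = 27/4.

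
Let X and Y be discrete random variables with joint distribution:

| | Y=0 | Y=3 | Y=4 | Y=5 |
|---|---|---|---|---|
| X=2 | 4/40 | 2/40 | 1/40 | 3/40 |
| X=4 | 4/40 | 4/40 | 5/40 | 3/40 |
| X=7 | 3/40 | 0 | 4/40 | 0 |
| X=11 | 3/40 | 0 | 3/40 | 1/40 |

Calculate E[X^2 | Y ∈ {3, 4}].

P(Y ∈ {3, 4}) = 19/40.
Σ X^2·P over the event = 4·(2/40) + 4·(1/40) + 16·(4/40) + 16·(5/40) + 49·(4/40) + 121·(3/40) = 143/8.
E[X^2 | Y ∈ {3, 4}] = (143/8) / (19/40) = 715/19.

715/19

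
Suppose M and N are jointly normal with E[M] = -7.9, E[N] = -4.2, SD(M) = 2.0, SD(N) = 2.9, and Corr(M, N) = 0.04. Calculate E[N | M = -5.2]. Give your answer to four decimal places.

-4.0434

E[N | M=x] = μ_N + ρ(σ_N/σ_M)(x − μ_M) for jointly normal variables.
E[N | M=-5.2] = -4.2 + (0.04)·(2.9/2.0)·(-5.2 − (-7.9)) = -4.2 + (0.058)·(2.7) = -4.0434.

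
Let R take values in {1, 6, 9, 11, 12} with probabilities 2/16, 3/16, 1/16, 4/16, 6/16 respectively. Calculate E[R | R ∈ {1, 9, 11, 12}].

P(R ∈ {1, 9, 11, 12}) = 13/16.
Σ over the event: 1·1/8 + 9·1/16 + 11·1/4 + 12·3/8 = 127/16.
E[R | R ∈ {1, 9, 11, 12}] = (127/16) / (13/16) = 127/13.

127/13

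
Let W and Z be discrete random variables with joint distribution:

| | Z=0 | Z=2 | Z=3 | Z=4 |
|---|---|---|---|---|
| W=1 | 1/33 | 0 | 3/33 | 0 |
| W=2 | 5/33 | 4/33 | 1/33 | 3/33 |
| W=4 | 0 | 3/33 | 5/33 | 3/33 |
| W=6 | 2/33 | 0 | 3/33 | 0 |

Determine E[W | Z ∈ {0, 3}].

P(Z ∈ {0, 3}) = 20/33.
Σ W·P over the event = 1·(1/33) + 1·(3/33) + 2·(5/33) + 2·(1/33) + 4·(5/33) + 6·(2/33) + 6·(3/33) = 2.
E[W | Z ∈ {0, 3}] = (2) / (20/33) = 33/10.

33/10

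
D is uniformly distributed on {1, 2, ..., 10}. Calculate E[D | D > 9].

10

Given D > 9, D is equally likely to be any of {10}.
E[D | D > 9] = (10) / 1 = 10.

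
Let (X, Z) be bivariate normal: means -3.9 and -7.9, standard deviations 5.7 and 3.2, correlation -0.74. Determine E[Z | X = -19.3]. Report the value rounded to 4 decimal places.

-1.5022

E[Z | X=x] = μ_Z + ρ(σ_Z/σ_X)(x − μ_X) for jointly normal variables.
E[Z | X=-19.3] = -7.9 + (-0.74)·(3.2/5.7)·(-19.3 − (-3.9)) = -7.9 + (-0.41544)·(-15.4) = -1.5022.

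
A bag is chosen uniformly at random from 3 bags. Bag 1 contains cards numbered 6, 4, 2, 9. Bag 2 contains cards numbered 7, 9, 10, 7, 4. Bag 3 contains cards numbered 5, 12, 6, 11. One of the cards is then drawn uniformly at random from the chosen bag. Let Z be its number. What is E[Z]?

141/20

E[Z | bag 1] = (6+4+2+9)/4 = 21/4.
E[Z | bag 2] = (7+9+10+7+4)/5 = 37/5.
E[Z | bag 3] = (5+12+6+11)/4 = 17/2.
By the law of total expectation,
E[Z] = (1/3)·(21/4) + (1/3)·(37/5) + (1/3)·(17/2) = 141/20.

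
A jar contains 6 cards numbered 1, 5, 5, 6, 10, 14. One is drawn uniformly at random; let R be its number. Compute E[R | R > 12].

P(R > 12) = 1/6.
Σ over the event: 14·1/6 = 7/3.
E[R | R > 12] = (7/3) / (1/6) = 14.

14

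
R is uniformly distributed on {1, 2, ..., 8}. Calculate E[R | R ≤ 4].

5/2

Given R ≤ 4, R is equally likely to be any of {1, 2, 3, 4}.
E[R | R ≤ 4] = (1 + 2 + 3 + 4) / 4 = 5/2.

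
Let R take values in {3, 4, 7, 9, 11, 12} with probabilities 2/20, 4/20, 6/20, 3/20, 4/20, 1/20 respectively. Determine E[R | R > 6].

P(R > 6) = 7/10.
Σ over the event: 7·3/10 + 9·3/20 + 11·1/5 + 12·1/20 = 25/4.
E[R | R > 6] = (25/4) / (7/10) = 125/14.

125/14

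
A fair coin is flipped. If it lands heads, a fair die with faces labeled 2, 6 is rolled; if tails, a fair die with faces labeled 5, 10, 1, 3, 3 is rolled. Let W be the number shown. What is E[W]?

E[W | heads] = (2+6)/2 = 4.
E[W | tails] = (5+10+1+3+3)/5 = 22/5.
By the law of total expectation,
E[W] = (1/2)·(4) + (1/2)·(22/5) = 21/5.

21/5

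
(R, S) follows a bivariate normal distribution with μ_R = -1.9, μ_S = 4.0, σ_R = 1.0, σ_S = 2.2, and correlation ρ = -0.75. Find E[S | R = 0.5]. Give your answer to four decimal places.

For a bivariate normal, E[S | R=x] = μ_S + ρ·(σ_S/σ_R)·(x − μ_R).
E[S | R=0.5] = 4.0 + (-0.75)·(2.2/1.0)·(0.5 − (-1.9)) = 4.0 + (-1.65)·(2.4) = 0.0400.

0.0400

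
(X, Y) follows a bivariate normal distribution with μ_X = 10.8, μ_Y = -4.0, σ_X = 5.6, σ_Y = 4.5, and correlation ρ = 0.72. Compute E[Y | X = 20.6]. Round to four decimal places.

The regression of Y on X has slope ρ·σ_Y/σ_X and passes through (μ_X, μ_Y).
E[Y | X=20.6] = -4.0 + (0.72)·(4.5/5.6)·(20.6 − (10.8)) = -4.0 + (0.57857)·(9.8) = 1.6700.

1.6700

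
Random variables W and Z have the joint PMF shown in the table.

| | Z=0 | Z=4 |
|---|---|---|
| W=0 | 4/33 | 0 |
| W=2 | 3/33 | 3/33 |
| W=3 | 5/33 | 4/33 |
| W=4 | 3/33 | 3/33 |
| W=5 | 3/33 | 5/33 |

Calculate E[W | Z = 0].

8/3

P(Z = 0) = 6/11.
Σ W·P over the event = 0·(4/33) + 2·(3/33) + 3·(5/33) + 4·(3/33) + 5·(3/33) = 16/11.
E[W | Z = 0] = (16/11) / (6/11) = 8/3.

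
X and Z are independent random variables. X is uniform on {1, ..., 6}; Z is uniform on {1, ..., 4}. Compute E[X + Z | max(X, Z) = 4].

44/7

Outcomes with max(X, Z) = 4: (1,4), (2,4), (3,4), (4,1), (4,2), (4,3), (4,4), each with probability 1/24.
E[X + Z | max(X, Z) = 4] = (5 + 6 + 7 + 5 + 6 + 7 + 8) / 7 = 44/7.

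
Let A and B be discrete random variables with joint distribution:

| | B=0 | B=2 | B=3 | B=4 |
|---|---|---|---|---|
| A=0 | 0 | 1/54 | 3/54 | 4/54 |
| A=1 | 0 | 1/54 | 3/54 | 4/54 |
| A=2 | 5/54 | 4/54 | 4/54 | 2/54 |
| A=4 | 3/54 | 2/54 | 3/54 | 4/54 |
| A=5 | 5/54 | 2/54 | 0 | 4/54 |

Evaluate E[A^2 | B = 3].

P(B = 3) = 13/54.
Σ A^2·P over the event = 0·(3/54) + 1·(3/54) + 4·(4/54) + 16·(3/54) = 67/54.
E[A^2 | B = 3] = (67/54) / (13/54) = 67/13.

67/13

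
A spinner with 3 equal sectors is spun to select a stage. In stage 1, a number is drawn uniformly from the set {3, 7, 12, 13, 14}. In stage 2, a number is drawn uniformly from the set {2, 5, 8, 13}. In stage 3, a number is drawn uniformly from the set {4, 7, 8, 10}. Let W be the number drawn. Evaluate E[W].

E[W | stage 1] = (3+7+12+13+14)/5 = 49/5.
E[W | stage 2] = (2+5+8+13)/4 = 7.
E[W | stage 3] = (4+7+8+10)/4 = 29/4.
By the law of total expectation,
E[W] = (1/3)·(49/5) + (1/3)·(7) + (1/3)·(29/4) = 481/60.

481/60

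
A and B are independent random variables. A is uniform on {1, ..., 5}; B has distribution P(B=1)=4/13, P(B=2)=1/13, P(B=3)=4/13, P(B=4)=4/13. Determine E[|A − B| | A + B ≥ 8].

1

P(A + B ≥ 8) = 12/65.
Summing |A−B|·P(x,y) over outcomes with A + B ≥ 8 gives 12/65.
E[|A − B| | A + B ≥ 8] = (12/65) / (12/65) = 1.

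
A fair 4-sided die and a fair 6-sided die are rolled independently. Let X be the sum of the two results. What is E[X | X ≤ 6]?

32/7

P(X ≤ 6) = 7/12.
Σ over the event: 2·1/24 + 3·1/12 + 4·1/8 + 5·1/6 + 6·1/6 = 8/3.
E[X | X ≤ 6] = (8/3) / (7/12) = 32/7.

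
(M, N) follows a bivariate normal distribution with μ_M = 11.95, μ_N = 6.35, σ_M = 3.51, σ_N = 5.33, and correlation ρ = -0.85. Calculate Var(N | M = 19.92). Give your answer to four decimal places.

7.8835

Var(N | M=x) = (1 − ρ²)·σ_N².
Var(N | M=19.92) = (5.33)²·(1 − (-0.85)²) = 28.4089·0.2775 = 7.8835.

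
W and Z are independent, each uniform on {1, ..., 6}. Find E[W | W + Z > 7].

P(W + Z > 7) = 5/12.
Summing W·P(x,y) over outcomes with W + Z > 7 gives 35/18.
E[W | W + Z > 7] = (35/18) / (5/12) = 14/3.

14/3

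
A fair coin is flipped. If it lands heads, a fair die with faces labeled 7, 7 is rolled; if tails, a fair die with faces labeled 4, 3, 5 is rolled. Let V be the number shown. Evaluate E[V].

E[V | heads] = (7+7)/2 = 7.
E[V | tails] = (4+3+5)/3 = 4.
By the law of total expectation,
E[V] = (1/2)·(7) + (1/2)·(4) = 11/2.

11/2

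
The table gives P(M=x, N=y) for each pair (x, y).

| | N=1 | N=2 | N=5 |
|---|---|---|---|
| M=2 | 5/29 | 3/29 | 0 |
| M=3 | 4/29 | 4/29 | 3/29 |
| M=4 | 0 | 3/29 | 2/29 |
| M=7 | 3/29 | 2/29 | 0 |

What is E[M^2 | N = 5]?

59/5

P(N = 5) = 5/29.
Σ M^2·P over the event = 9·(3/29) + 16·(2/29) = 59/29.
E[M^2 | N = 5] = (59/29) / (5/29) = 59/5.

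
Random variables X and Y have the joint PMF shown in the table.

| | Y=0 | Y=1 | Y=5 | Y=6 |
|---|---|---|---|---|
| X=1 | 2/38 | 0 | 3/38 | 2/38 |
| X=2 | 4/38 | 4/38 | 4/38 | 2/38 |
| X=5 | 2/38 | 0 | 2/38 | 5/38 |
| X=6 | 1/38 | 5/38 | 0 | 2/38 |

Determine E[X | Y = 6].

P(Y = 6) = 11/38.
Σ X·P over the event = 1·(2/38) + 2·(2/38) + 5·(5/38) + 6·(2/38) = 43/38.
E[X | Y = 6] = (43/38) / (11/38) = 43/11.

43/11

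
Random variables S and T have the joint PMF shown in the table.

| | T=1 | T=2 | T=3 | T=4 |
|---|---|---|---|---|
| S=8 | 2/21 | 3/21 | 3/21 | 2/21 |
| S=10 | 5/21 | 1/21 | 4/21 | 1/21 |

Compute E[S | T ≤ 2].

P(T ≤ 2) = 11/21.
Σ S·P over the event = 8·(2/21) + 8·(3/21) + 10·(5/21) + 10·(1/21) = 100/21.
E[S | T ≤ 2] = (100/21) / (11/21) = 100/11.

100/11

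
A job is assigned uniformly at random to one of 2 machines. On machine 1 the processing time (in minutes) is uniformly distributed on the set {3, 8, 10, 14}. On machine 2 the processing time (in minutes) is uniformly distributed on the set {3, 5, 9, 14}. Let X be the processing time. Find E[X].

33/4

E[X | machine 1] = (3+8+10+14)/4 = 35/4.
E[X | machine 2] = (3+5+9+14)/4 = 31/4.
By the law of total expectation,
E[X] = (1/2)·(35/4) + (1/2)·(31/4) = 33/4.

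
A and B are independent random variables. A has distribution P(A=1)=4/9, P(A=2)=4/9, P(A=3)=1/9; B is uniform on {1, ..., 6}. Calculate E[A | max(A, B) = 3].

P(max(A, B) = 3) = 11/54.
Summing A·P(x,y) over outcomes with max(A, B) = 3 gives 7/18.
E[A | max(A, B) = 3] = (7/18) / (11/54) = 21/11.

21/11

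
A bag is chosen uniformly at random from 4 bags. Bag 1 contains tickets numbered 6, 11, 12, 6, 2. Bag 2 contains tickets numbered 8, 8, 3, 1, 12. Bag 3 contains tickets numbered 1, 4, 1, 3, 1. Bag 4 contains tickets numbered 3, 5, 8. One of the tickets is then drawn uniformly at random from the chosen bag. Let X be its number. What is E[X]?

E[X | bag 1] = (6+11+12+6+2)/5 = 37/5.
E[X | bag 2] = (8+8+3+1+12)/5 = 32/5.
E[X | bag 3] = (1+4+1+3+1)/5 = 2.
E[X | bag 4] = (3+5+8)/3 = 16/3.
E[X] = (1/4)·(37/5) + (1/4)·(32/5) + (1/4)·(2) + (1/4)·(16/3) = 317/60.

317/60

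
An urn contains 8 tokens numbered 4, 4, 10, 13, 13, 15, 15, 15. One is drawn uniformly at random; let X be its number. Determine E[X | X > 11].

P(X > 11) = 5/8.
Σ over the event: 13·1/4 + 15·3/8 = 71/8.
E[X | X > 11] = (71/8) / (5/8) = 71/5.

71/5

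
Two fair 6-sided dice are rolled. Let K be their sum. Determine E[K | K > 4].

P(K > 4) = 5/6.
Σ over the event: 5·1/9 + 6·5/36 + 7·1/6 + 8·5/36 + 9·1/9 + 10·1/12 + 11·1/18 + 12·1/36 = 58/9.
E[K | K > 4] = (58/9) / (5/6) = 116/15.

116/15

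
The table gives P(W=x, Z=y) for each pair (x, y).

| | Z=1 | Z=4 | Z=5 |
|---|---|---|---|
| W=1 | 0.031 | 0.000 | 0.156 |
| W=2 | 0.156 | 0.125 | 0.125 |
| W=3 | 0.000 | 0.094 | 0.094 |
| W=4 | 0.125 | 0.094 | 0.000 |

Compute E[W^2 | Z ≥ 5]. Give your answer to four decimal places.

P(Z ≥ 5) = 0.375.
Σ W^2·P over the event = 1·(0.156) + 4·(0.125) + 9·(0.094) = 1.502.
E[W^2 | Z ≥ 5] = (1.502) / (0.375) = 4.0053.

4.0053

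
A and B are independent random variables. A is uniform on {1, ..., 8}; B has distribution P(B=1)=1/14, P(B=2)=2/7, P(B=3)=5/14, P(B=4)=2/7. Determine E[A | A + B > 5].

P(A + B > 5) = 41/56.
Summing A·P(x,y) over outcomes with A + B > 5 gives 451/112.
E[A | A + B > 5] = (451/112) / (41/56) = 11/2.

11/2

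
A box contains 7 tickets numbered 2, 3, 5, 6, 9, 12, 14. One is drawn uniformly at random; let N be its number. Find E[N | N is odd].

P(N is odd) = 3/7.
Σ over the event: 3·1/7 + 5·1/7 + 9·1/7 = 17/7.
E[N | N is odd] = (17/7) / (3/7) = 17/3.

17/3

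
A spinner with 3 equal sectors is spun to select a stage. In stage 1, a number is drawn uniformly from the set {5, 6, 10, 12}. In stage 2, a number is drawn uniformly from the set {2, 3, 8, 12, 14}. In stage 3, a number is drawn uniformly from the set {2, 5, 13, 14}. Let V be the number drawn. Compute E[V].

E[V | stage 1] = (5+6+10+12)/4 = 33/4.
E[V | stage 2] = (2+3+8+12+14)/5 = 39/5.
E[V | stage 3] = (2+5+13+14)/4 = 17/2.
By the law of total expectation,
E[V] = (1/3)·(33/4) + (1/3)·(39/5) + (1/3)·(17/2) = 491/60.

491/60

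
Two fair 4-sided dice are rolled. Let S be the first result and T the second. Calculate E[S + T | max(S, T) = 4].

Outcomes with max(S, T) = 4: (1,4), (2,4), (3,4), (4,1), (4,2), (4,3), (4,4), each with probability 1/16.
E[S + T | max(S, T) = 4] = (5 + 6 + 7 + 5 + 6 + 7 + 8) / 7 = 44/7.

44/7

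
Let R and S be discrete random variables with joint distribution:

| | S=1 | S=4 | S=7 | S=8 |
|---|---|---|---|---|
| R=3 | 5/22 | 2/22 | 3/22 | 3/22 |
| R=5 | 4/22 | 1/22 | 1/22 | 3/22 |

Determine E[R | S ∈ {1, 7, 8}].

73/19

P(S ∈ {1, 7, 8}) = 19/22.
Summing R·P(R=x,S=y) over the conditioning event gives 73/22.
E[R | S ∈ {1, 7, 8}] = (73/22) / (19/22) = 73/19.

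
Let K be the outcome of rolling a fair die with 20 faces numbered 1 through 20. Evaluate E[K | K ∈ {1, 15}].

8

P(K ∈ {1, 15}) = 1/10.
Σ over the event: 1·1/20 + 15·1/20 = 4/5.
E[K | K ∈ {1, 15}] = (4/5) / (1/10) = 8.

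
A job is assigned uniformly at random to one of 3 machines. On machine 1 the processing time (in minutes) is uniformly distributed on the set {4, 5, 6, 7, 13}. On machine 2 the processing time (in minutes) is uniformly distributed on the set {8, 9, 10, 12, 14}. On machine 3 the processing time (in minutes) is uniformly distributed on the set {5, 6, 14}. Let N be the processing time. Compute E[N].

E[N | machine 1] = (4+5+6+7+13)/5 = 7.
E[N | machine 2] = (8+9+10+12+14)/5 = 53/5.
E[N | machine 3] = (5+6+14)/3 = 25/3.
E[N] = (1/3)·(7) + (1/3)·(53/5) + (1/3)·(25/3) = 389/45.

389/45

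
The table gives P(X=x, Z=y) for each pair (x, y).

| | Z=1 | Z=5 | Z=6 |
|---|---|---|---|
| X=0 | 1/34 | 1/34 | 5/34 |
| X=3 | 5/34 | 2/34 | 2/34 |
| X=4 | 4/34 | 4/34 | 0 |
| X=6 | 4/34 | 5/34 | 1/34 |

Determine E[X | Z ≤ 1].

55/14

P(Z ≤ 1) = 7/17.
Σ X·P over the event = 0·(1/34) + 3·(5/34) + 4·(4/34) + 6·(4/34) = 55/34.
E[X | Z ≤ 1] = (55/34) / (7/17) = 55/14.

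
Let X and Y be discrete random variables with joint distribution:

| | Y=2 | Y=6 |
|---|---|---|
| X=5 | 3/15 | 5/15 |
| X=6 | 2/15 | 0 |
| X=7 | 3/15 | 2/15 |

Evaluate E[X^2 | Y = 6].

P(Y = 6) = 7/15.
Summing X^2·P(X=x,Y=y) over the conditioning event gives 223/15.
E[X^2 | Y = 6] = (223/15) / (7/15) = 223/7.

223/7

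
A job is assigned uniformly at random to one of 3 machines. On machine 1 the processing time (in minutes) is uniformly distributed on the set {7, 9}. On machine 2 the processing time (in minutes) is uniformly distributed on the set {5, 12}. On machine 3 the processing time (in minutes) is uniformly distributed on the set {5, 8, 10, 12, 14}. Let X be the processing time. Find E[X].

E[X | machine 1] = (7+9)/2 = 8.
E[X | machine 2] = (5+12)/2 = 17/2.
E[X | machine 3] = (5+8+10+12+14)/5 = 49/5.
By the law of total expectation,
E[X] = (1/3)·(8) + (1/3)·(17/2) + (1/3)·(49/5) = 263/30.

263/30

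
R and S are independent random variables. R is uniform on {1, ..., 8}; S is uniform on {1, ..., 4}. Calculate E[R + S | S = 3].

15/2

P(S = 3) = 1/4.
Summing (R+S)·P(x,y) over outcomes with S = 3 gives 15/8.
E[R + S | S = 3] = (15/8) / (1/4) = 15/2.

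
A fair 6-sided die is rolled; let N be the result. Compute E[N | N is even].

4

Given N is even, N is equally likely to be any of {2, 4, 6}.
E[N | N is even] = (2 + 4 + 6) / 3 = 4.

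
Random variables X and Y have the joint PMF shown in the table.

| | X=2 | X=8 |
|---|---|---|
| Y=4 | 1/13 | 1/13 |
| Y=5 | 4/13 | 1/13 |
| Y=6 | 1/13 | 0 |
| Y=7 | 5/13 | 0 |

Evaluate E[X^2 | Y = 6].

4

P(Y = 6) = 1/13.
Σ X^2·P over the event = 4·(1/13) = 4/13.
E[X^2 | Y = 6] = (4/13) / (1/13) = 4.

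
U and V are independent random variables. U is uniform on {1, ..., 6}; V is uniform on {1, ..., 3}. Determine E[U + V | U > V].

P(U > V) = 2/3.
Summing (U+V)·P(x,y) over outcomes with U > V gives 25/6.
E[U + V | U > V] = (25/6) / (2/3) = 25/4.

25/4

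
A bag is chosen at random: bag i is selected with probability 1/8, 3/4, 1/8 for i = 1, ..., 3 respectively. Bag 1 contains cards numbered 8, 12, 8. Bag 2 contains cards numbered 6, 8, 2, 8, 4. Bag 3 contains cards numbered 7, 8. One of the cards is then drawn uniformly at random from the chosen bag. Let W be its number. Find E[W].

1513/240

E[W | bag 1] = (8+12+8)/3 = 28/3.
E[W | bag 2] = (6+8+2+8+4)/5 = 28/5.
E[W | bag 3] = (7+8)/2 = 15/2.
E[W] = (1/8)·(28/3) + (3/4)·(28/5) + (1/8)·(15/2) = 1513/240.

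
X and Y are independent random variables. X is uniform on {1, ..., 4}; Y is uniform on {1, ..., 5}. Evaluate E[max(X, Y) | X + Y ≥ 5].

P(X + Y ≥ 5) = 7/10.
Summing max(X,Y)·P(x,y) over outcomes with X + Y ≥ 5 gives 57/20.
E[max(X, Y) | X + Y ≥ 5] = (57/20) / (7/10) = 57/14.

57/14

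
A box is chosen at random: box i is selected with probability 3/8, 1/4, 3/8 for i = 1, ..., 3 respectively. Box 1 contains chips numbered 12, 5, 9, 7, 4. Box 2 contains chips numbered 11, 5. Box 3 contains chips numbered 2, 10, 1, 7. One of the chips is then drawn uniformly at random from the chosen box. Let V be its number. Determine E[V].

133/20

E[V | box 1] = (12+5+9+7+4)/5 = 37/5.
E[V | box 2] = (11+5)/2 = 8.
E[V | box 3] = (2+10+1+7)/4 = 5.
E[V] = (3/8)·(37/5) + (1/4)·(8) + (3/8)·(5) = 133/20.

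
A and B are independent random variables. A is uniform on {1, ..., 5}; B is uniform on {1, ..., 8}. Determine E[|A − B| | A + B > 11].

Outcomes with A + B > 11: (4,8), (5,7), (5,8), each with probability 1/40.
E[|A − B| | A + B > 11] = (4 + 2 + 3) / 3 = 3.

3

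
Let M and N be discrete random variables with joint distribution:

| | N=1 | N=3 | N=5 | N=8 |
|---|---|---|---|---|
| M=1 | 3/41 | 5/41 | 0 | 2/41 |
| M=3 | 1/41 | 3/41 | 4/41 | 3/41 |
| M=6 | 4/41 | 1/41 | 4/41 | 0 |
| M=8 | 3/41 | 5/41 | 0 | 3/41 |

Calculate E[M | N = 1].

54/11

P(N = 1) = 11/41.
Σ M·P over the event = 1·(3/41) + 3·(1/41) + 6·(4/41) + 8·(3/41) = 54/41.
E[M | N = 1] = (54/41) / (11/41) = 54/11.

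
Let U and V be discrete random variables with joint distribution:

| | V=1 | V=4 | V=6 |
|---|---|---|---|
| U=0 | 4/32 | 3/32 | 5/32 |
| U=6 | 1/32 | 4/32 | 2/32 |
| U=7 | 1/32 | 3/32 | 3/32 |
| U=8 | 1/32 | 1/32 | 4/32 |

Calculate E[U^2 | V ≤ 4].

P(V ≤ 4) = 9/16.
Σ U^2·P over the event = 0·(4/32) + 0·(3/32) + 36·(1/32) + 36·(4/32) + 49·(1/32) + 49·(3/32) + 64·(1/32) + 64·(1/32) = 63/4.
E[U^2 | V ≤ 4] = (63/4) / (9/16) = 28.

28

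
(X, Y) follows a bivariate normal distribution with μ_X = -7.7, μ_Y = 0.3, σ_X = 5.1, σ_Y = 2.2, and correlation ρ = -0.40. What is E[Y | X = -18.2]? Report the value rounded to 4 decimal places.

2.1118

The regression of Y on X has slope ρ·σ_Y/σ_X and passes through (μ_X, μ_Y).
E[Y | X=-18.2] = 0.3 + (-0.40)·(2.2/5.1)·(-18.2 − (-7.7)) = 0.3 + (-0.17255)·(-10.5) = 2.1118.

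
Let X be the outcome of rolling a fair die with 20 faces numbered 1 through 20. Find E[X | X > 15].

Given X > 15, X is equally likely to be any of {16, 17, 18, 19, 20}.
E[X | X > 15] = (16 + 17 + 18 + 19 + 20) / 5 = 18.

18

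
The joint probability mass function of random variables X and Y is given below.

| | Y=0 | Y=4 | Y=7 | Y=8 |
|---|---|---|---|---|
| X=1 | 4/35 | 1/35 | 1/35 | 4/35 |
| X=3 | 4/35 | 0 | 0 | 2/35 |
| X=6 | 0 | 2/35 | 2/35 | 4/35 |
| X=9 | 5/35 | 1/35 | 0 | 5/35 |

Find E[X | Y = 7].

P(Y = 7) = 3/35.
Σ X·P over the event = 1·(1/35) + 6·(2/35) = 13/35.
E[X | Y = 7] = (13/35) / (3/35) = 13/3.

13/3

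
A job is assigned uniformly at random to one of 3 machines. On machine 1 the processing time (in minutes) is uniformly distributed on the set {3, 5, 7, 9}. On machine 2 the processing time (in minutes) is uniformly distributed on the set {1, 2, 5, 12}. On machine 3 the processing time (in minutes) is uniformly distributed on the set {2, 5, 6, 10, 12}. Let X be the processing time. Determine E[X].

6

E[X | machine 1] = (3+5+7+9)/4 = 6.
E[X | machine 2] = (1+2+5+12)/4 = 5.
E[X | machine 3] = (2+5+6+10+12)/5 = 7.
E[X] = (1/3)·(6) + (1/3)·(5) + (1/3)·(7) = 6.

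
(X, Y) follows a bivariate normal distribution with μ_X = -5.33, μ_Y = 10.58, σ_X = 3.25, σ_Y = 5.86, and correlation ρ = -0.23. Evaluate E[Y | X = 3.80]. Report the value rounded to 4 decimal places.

For a bivariate normal, E[Y | X=x] = μ_Y + ρ·(σ_Y/σ_X)·(x − μ_X).
E[Y | X=3.80] = 10.58 + (-0.23)·(5.86/3.25)·(3.80 − (-5.33)) = 10.58 + (-0.41471)·(9.13) = 6.7937.

6.7937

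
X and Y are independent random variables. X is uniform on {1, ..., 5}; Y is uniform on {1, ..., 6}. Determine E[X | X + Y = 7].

3

Outcomes with X + Y = 7: (1,6), (2,5), (3,4), (4,3), (5,2), each with probability 1/30.
E[X | X + Y = 7] = (1 + 2 + 3 + 4 + 5) / 5 = 3.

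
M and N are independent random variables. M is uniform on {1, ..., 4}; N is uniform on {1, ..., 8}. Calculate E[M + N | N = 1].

7/2

P(N = 1) = 1/8.
Summing (M+N)·P(x,y) over outcomes with N = 1 gives 7/16.
E[M + N | N = 1] = (7/16) / (1/8) = 7/2.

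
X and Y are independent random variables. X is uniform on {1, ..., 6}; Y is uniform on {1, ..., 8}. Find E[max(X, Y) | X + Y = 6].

21/5

P(X + Y = 6) = 5/48.
Summing max(X,Y)·P(x,y) over outcomes with X + Y = 6 gives 7/16.
E[max(X, Y) | X + Y = 6] = (7/16) / (5/48) = 21/5.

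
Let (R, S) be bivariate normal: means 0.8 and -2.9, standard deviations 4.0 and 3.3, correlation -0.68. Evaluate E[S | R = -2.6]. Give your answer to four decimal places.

-0.9926

The regression of S on R has slope ρ·σ_S/σ_R and passes through (μ_R, μ_S).
E[S | R=-2.6] = -2.9 + (-0.68)·(3.3/4.0)·(-2.6 − (0.8)) = -2.9 + (-0.561)·(-3.4) = -0.9926.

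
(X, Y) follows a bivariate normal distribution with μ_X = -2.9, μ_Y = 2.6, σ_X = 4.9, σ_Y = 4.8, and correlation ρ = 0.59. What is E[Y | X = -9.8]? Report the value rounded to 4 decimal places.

-1.3879

The regression of Y on X has slope ρ·σ_Y/σ_X and passes through (μ_X, μ_Y).
E[Y | X=-9.8] = 2.6 + (0.59)·(4.8/4.9)·(-9.8 − (-2.9)) = 2.6 + (0.57796)·(-6.9) = -1.3879.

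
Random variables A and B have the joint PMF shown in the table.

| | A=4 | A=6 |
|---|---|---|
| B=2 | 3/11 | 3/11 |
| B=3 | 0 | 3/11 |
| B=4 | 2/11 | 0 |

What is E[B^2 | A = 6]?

13/2

P(A = 6) = 6/11.
Summing B^2·P(A=x,B=y) over the conditioning event gives 39/11.
E[B^2 | A = 6] = (39/11) / (6/11) = 13/2.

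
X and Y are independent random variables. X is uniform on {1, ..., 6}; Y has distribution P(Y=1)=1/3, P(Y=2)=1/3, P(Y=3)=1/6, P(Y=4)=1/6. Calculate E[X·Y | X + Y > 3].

263/30

P(X + Y > 3) = 5/6.
Summing XY·P(x,y) over outcomes with X + Y > 3 gives 263/36.
E[X·Y | X + Y > 3] = (263/36) / (5/6) = 263/30.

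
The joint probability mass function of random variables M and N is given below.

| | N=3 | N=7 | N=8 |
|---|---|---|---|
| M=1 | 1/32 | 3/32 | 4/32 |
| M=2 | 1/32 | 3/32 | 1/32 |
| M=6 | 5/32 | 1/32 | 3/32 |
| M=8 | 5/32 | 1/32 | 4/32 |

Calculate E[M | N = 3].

73/12

P(N = 3) = 3/8.
Summing M·P(M=x,N=y) over the conditioning event gives 73/32.
E[M | N = 3] = (73/32) / (3/8) = 73/12.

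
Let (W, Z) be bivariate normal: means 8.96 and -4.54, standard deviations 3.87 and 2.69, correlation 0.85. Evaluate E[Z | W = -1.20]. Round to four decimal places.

-10.5428

For a bivariate normal, E[Z | W=x] = μ_Z + ρ·(σ_Z/σ_W)·(x − μ_W).
E[Z | W=-1.20] = -4.54 + (0.85)·(2.69/3.87)·(-1.20 − (8.96)) = -4.54 + (0.59083)·(-10.16) = -10.5428.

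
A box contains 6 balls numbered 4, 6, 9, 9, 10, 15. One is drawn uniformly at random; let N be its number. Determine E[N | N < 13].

P(N < 13) = 5/6.
Σ over the event: 4·1/6 + 6·1/6 + 9·1/3 + 10·1/6 = 19/3.
E[N | N < 13] = (19/3) / (5/6) = 38/5.

38/5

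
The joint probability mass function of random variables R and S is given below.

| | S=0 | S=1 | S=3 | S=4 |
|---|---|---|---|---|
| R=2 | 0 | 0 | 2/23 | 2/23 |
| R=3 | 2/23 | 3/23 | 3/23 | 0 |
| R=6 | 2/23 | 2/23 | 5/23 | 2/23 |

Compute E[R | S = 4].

4

P(S = 4) = 4/23.
Summing R·P(R=x,S=y) over the conditioning event gives 16/23.
E[R | S = 4] = (16/23) / (4/23) = 4.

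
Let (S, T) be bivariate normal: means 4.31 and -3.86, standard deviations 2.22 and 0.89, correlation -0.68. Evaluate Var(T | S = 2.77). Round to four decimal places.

0.4258

Var(T | S=x) = (1 − ρ²)·σ_T².
Var(T | S=2.77) = (0.89)²·(1 − (-0.68)²) = 0.7921·0.5376 = 0.4258.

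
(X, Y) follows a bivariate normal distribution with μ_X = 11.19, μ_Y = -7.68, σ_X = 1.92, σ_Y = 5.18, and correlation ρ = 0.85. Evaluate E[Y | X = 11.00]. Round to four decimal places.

E[Y | X=x] = μ_Y + ρ(σ_Y/σ_X)(x − μ_X) for jointly normal variables.
E[Y | X=11.00] = -7.68 + (0.85)·(5.18/1.92)·(11.00 − (11.19)) = -7.68 + (2.2932)·(-0.19) = -8.1157.

-8.1157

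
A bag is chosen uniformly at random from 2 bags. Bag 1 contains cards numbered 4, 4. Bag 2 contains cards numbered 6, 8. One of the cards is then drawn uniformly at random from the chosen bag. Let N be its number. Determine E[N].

E[N | bag 1] = (4+4)/2 = 4.
E[N | bag 2] = (6+8)/2 = 7.
By the law of total expectation,
E[N] = (1/2)·(4) + (1/2)·(7) = 11/2.

11/2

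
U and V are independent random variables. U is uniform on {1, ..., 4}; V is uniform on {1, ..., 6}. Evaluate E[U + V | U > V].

5

Outcomes with U > V: (2,1), (3,1), (3,2), (4,1), (4,2), (4,3), each with probability 1/24.
E[U + V | U > V] = (3 + 4 + 5 + 5 + 6 + 7) / 6 = 5.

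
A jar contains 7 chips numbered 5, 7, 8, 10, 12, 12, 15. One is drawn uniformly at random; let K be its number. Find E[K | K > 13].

15

P(K > 13) = 1/7.
Σ over the event: 15·1/7 = 15/7.
E[K | K > 13] = (15/7) / (1/7) = 15.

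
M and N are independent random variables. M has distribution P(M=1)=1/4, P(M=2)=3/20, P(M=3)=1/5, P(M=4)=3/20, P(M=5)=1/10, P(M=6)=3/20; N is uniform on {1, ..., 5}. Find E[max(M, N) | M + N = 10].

P(M + N = 10) = 1/20.
Summing max(M,N)·P(x,y) over outcomes with M + N = 10 gives 7/25.
E[max(M, N) | M + N = 10] = (7/25) / (1/20) = 28/5.

28/5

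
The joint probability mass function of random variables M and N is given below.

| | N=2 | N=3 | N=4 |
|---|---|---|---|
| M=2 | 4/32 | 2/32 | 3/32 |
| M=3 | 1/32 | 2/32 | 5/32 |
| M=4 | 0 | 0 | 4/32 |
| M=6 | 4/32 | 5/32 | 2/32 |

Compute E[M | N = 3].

P(N = 3) = 9/32.
Summing M·P(M=x,N=y) over the conditioning event gives 5/4.
E[M | N = 3] = (5/4) / (9/32) = 40/9.

40/9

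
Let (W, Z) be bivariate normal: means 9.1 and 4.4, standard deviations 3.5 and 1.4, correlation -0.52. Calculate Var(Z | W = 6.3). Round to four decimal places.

1.4300

Var(Z | W=x) = (1 − ρ²)·σ_Z².
Var(Z | W=6.3) = (1.4)²·(1 − (-0.52)²) = 1.96·0.7296 = 1.4300.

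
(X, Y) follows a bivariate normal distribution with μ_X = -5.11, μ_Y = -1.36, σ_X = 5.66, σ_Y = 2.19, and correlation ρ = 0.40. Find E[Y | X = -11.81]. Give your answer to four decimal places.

For a bivariate normal, E[Y | X=x] = μ_Y + ρ·(σ_Y/σ_X)·(x − μ_X).
E[Y | X=-11.81] = -1.36 + (0.40)·(2.19/5.66)·(-11.81 − (-5.11)) = -1.36 + (0.15477)·(-6.7) = -2.3970.

-2.3970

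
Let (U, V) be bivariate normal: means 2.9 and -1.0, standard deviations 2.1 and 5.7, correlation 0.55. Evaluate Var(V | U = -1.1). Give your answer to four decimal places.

22.6618

Var(V | U=x) = (1 − ρ²)·σ_V².
Var(V | U=-1.1) = (5.7)²·(1 − (0.55)²) = 32.49·0.6975 = 22.6618.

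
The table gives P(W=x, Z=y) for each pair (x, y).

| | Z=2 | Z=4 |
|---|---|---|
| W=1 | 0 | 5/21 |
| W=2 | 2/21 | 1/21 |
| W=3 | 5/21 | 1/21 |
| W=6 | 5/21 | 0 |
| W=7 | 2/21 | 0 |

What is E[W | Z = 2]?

9/2

P(Z = 2) = 2/3.
Σ W·P over the event = 2·(2/21) + 3·(5/21) + 6·(5/21) + 7·(2/21) = 3.
E[W | Z = 2] = (3) / (2/3) = 9/2.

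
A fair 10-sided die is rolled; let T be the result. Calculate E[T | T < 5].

Given T < 5, T is equally likely to be any of {1, 2, 3, 4}.
E[T | T < 5] = (1 + 2 + 3 + 4) / 4 = 5/2.

5/2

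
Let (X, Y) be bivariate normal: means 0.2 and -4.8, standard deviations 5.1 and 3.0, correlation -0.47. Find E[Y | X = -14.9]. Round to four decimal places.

E[Y | X=x] = μ_Y + ρ(σ_Y/σ_X)(x − μ_X) for jointly normal variables.
E[Y | X=-14.9] = -4.8 + (-0.47)·(3.0/5.1)·(-14.9 − (0.2)) = -4.8 + (-0.27647)·(-15.1) = -0.6253.

-0.6253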